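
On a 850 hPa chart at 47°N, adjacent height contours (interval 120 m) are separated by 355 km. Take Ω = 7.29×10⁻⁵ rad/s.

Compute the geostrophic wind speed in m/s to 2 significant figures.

31 m/s

Coriolis parameter at 47°N:
f = 2Ω sin φ = 2 × 7.29×10⁻⁵ × sin 47° = 1.07×10⁻⁴ s⁻¹
Height gradient: |∂Z/∂n| = 120 m / 355000 m = 3.38×10⁻⁴
On a pressure surface, geostrophic balance gives V_g = (g/f)|∂Z/∂n|:
V_g = 9.81 × 3.38×10⁻⁴ / 1.07×10⁻⁴ = 31.1 m/s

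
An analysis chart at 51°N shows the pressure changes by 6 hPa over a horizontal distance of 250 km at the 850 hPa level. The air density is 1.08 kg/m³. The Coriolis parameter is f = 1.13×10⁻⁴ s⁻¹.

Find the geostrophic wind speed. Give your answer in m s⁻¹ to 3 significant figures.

Pressure gradient: |∂P/∂n| = 600 Pa / 250000 m = 2.40×10⁻³ Pa/m
Geostrophic balance (pressure-gradient force = Coriolis force):
V_g = (1/(fρ)) |∂P/∂n| = 2.40×10⁻³ / (1.13×10⁻⁴ × 1.08) = 19.7 m/s

19.7 m s⁻¹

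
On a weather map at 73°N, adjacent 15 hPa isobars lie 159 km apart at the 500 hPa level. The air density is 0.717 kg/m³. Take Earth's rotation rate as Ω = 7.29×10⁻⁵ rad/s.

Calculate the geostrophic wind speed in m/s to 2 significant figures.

94 m/s

Coriolis parameter at 73°N:
f = 2Ω sin φ = 2 × 7.29×10⁻⁵ × sin 73° = 1.39×10⁻⁴ s⁻¹
Pressure gradient: |∂P/∂n| = 1500 Pa / 159000 m = 9.43×10⁻³ Pa/m
Geostrophic balance (pressure-gradient force = Coriolis force):
V_g = (1/(fρ)) |∂P/∂n| = 9.43×10⁻³ / (1.39×10⁻⁴ × 0.717) = 94.4 m/s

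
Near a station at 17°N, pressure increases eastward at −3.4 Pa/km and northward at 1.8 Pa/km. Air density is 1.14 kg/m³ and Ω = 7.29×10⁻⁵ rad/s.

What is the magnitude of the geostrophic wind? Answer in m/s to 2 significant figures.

79 m/s

Coriolis parameter at 17°N:
f = 2Ω sin φ = 2 × 7.29×10⁻⁵ × sin 17° = 4.26×10⁻⁵ s⁻¹
Component geostrophic relations (x east, y north):
u_g = −(1/(fρ)) ∂P/∂y,  v_g = (1/(fρ)) ∂P/∂x
u_g = −(1.8×10⁻³)/(4.26×10⁻⁵ × 1.14) = −37.0 m/s;  v_g = (−3.4×10⁻³)/(4.26×10⁻⁵ × 1.14) = −70.0 m/s
|V_g| = √(u_g² + v_g²) = 79.2 m/s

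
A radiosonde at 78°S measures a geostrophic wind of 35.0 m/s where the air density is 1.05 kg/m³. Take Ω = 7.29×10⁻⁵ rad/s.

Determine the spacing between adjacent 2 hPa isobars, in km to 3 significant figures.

38.2 km

Coriolis parameter at 78°S:
f = 2Ω sin φ = 2 × 7.29×10⁻⁵ × sin 78° = 1.43×10⁻⁴ s⁻¹
Geostrophic balance rearranged: |∂P/∂n| = f ρ V_g
|∂P/∂n| = 1.43×10⁻⁴ × 1.05 × 35.0 = 5.24×10⁻³ Pa/m
Isobar spacing: Δn = ΔP/|∂P/∂n| = 200 Pa / 5.24×10⁻³ Pa/m = 38160 m ≈ 38.2 km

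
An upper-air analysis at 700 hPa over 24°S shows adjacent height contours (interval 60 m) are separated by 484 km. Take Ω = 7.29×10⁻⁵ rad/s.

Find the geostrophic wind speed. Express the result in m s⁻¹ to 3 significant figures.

20.5 m s⁻¹

Coriolis parameter at 24°S:
f = 2Ω sin φ = 2 × 7.29×10⁻⁵ × sin 24° = 5.93×10⁻⁵ s⁻¹
Height gradient: |∂Z/∂n| = 60 m / 484000 m = 1.24×10⁻⁴
On a pressure surface, geostrophic balance gives V_g = (g/f)|∂Z/∂n|:
V_g = 9.81 × 1.24×10⁻⁴ / 5.93×10⁻⁵ = 20.5 m/s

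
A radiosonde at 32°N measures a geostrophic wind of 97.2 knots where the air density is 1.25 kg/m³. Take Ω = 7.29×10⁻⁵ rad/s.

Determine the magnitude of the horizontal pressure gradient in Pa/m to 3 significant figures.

Coriolis parameter at 32°N:
f = 2Ω sin φ = 2 × 7.29×10⁻⁵ × sin 32° = 7.73×10⁻⁵ s⁻¹
Wind speed in SI: 97.2 knots = 50.0 m/s
Geostrophic balance rearranged: |∂P/∂n| = f ρ V_g
|∂P/∂n| = 7.73×10⁻⁵ × 1.25 × 50.0 = 4.83×10⁻³ Pa/m

4.83×10⁻³ Pa/m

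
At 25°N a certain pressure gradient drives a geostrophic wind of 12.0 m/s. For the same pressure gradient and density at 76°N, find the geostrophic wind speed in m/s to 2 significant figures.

5.2 m/s

With the same pressure gradient and density, V_g ∝ 1/f ∝ 1/sin φ.
V₂ = V₁ · sin φ₁ / sin φ₂ = 12.0 × sin 25° / sin 76°
V₂ = 12.0 × 0.4226/0.9703 = 5.2 m/s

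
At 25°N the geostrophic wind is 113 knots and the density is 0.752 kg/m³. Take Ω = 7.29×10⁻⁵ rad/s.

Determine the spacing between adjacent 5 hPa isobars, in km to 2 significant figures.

Coriolis parameter at 25°N:
f = 2Ω sin φ = 2 × 7.29×10⁻⁵ × sin 25° = 6.16×10⁻⁵ s⁻¹
Wind speed in SI: 113 knots = 58.1 m/s
Geostrophic balance rearranged: |∂P/∂n| = f ρ V_g
|∂P/∂n| = 6.16×10⁻⁵ × 0.752 × 58.1 = 2.69×10⁻³ Pa/m
Isobar spacing: Δn = ΔP/|∂P/∂n| = 500 Pa / 2.69×10⁻³ Pa/m = 185622 m ≈ 190 km

190 km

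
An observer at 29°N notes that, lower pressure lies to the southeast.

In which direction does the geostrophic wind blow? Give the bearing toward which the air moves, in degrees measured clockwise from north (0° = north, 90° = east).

The pressure-gradient force points toward the southeast (bearing 135°).
Geostrophic balance: in the Northern Hemisphere the Coriolis force deflects motion to the right, so the geostrophic wind blows 90° to the right of the pressure-gradient force (low pressure on the left).
Rotating 135° by 90° clockwise gives 225° — the wind blows toward the southwest.

225°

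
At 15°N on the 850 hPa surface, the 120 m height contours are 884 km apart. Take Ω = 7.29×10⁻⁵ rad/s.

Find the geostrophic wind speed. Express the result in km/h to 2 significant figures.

130 km/h

Coriolis parameter at 15°N:
f = 2Ω sin φ = 2 × 7.29×10⁻⁵ × sin 15° = 3.77×10⁻⁵ s⁻¹
Height gradient: |∂Z/∂n| = 120 m / 884000 m = 1.36×10⁻⁴
On a pressure surface, geostrophic balance gives V_g = (g/f)|∂Z/∂n|:
V_g = 9.81 × 1.36×10⁻⁴ / 3.77×10⁻⁵ = 35.3 m/s
Converting: 35.3 m/s × 3.6 = 130 km/h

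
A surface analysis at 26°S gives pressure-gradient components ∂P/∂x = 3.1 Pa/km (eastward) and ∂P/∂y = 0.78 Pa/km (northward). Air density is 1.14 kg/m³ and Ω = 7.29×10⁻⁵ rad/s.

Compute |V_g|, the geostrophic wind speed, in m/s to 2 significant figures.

44 m/s

Coriolis parameter at 26°S:
f = 2Ω sin φ = 2 × 7.29×10⁻⁵ × sin 26° = 6.39×10⁻⁵ s⁻¹
In the Southern Hemisphere f is negative: f = −6.39×10⁻⁵ s⁻¹.
Component geostrophic relations (x east, y north):
u_g = −(1/(fρ)) ∂P/∂y,  v_g = (1/(fρ)) ∂P/∂x
u_g = −(0.78×10⁻³)/(−6.39×10⁻⁵ × 1.14) = 10.7 m/s;  v_g = (3.1×10⁻³)/(−6.39×10⁻⁵ × 1.14) = −42.5 m/s
|V_g| = √(u_g² + v_g²) = 43.9 m/s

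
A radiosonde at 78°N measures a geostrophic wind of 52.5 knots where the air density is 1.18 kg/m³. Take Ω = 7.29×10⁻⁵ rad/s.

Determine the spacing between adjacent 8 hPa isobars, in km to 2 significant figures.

180 km

Coriolis parameter at 78°N:
f = 2Ω sin φ = 2 × 7.29×10⁻⁵ × sin 78° = 1.43×10⁻⁴ s⁻¹
Wind speed in SI: 52.5 knots = 27.0 m/s
Geostrophic balance rearranged: |∂P/∂n| = f ρ V_g
|∂P/∂n| = 1.43×10⁻⁴ × 1.18 × 27.0 = 4.55×10⁻³ Pa/m
Isobar spacing: Δn = ΔP/|∂P/∂n| = 800 Pa / 4.55×10⁻³ Pa/m = 176015 m ≈ 180 km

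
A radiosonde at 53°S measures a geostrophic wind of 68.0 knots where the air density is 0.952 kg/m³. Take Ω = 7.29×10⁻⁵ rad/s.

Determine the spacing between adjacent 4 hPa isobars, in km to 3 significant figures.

103 km

Coriolis parameter at 53°S:
f = 2Ω sin φ = 2 × 7.29×10⁻⁵ × sin 53° = 1.16×10⁻⁴ s⁻¹
Wind speed in SI: 68.0 knots = 35.0 m/s
Geostrophic balance rearranged: |∂P/∂n| = f ρ V_g
|∂P/∂n| = 1.16×10⁻⁴ × 0.952 × 35.0 = 3.88×10⁻³ Pa/m
Isobar spacing: Δn = ΔP/|∂P/∂n| = 400 Pa / 3.88×10⁻³ Pa/m = 103150 m ≈ 103 km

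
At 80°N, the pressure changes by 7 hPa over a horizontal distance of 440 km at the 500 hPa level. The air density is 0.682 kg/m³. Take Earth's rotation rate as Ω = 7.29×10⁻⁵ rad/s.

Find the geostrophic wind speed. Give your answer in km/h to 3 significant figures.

58.5 km/h

Coriolis parameter at 80°N:
f = 2Ω sin φ = 2 × 7.29×10⁻⁵ × sin 80° = 1.44×10⁻⁴ s⁻¹
Pressure gradient: |∂P/∂n| = 700 Pa / 440000 m = 1.59×10⁻³ Pa/m
Geostrophic balance (pressure-gradient force = Coriolis force):
V_g = (1/(fρ)) |∂P/∂n| = 1.59×10⁻³ / (1.44×10⁻⁴ × 0.682) = 16.2 m/s
Converting: 16.2 m/s × 3.6 = 58.5 km/h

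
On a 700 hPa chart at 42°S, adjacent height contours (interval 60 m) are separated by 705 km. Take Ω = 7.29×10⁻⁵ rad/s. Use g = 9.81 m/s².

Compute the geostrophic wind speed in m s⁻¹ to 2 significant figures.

8.6 m s⁻¹

Coriolis parameter at 42°S:
f = 2Ω sin φ = 2 × 7.29×10⁻⁵ × sin 42° = 9.76×10⁻⁵ s⁻¹
Height gradient: |∂Z/∂n| = 60 m / 705000 m = 8.51×10⁻⁵
On a pressure surface, geostrophic balance gives V_g = (g/f)|∂Z/∂n|:
V_g = 9.81 × 8.51×10⁻⁵ / 9.76×10⁻⁵ = 8.56 m/s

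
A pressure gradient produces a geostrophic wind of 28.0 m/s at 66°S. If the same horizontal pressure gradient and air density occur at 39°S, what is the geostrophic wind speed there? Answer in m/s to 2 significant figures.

With the same pressure gradient and density, V_g ∝ 1/f ∝ 1/sin φ.
V₂ = V₁ · sin φ₁ / sin φ₂ = 28.0 × sin 66° / sin 39°
V₂ = 28.0 × 0.9135/0.6293 = 41 m/s

41 m/s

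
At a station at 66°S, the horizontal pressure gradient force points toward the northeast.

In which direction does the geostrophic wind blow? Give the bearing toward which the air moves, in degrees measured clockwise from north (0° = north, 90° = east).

315°

The pressure-gradient force points toward the northeast (bearing 045°).
Geostrophic balance: in the Southern Hemisphere the Coriolis force deflects motion to the left, so the geostrophic wind blows 90° to the left of the pressure-gradient force (low pressure on the right).
Rotating 045° by 90° counterclockwise gives 315° — the wind blows toward the northwest.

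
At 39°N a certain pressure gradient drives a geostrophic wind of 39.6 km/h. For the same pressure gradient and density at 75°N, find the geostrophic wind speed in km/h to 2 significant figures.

With the same pressure gradient and density, V_g ∝ 1/f ∝ 1/sin φ.
V₂ = V₁ · sin φ₁ / sin φ₂ = 39.6 × sin 39° / sin 75°
V₂ = 39.6 × 0.6293/0.9659 = 26 km/h

26 km/h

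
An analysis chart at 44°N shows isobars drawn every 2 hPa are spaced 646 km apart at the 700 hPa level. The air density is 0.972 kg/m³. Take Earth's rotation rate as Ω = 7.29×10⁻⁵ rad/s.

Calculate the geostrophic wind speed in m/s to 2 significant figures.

3.1 m/s

Coriolis parameter at 44°N:
f = 2Ω sin φ = 2 × 7.29×10⁻⁵ × sin 44° = 1.01×10⁻⁴ s⁻¹
Pressure gradient: |∂P/∂n| = 200 Pa / 646000 m = 3.10×10⁻⁴ Pa/m
Geostrophic balance (pressure-gradient force = Coriolis force):
V_g = (1/(fρ)) |∂P/∂n| = 3.10×10⁻⁴ / (1.01×10⁻⁴ × 0.972) = 3.14 m/s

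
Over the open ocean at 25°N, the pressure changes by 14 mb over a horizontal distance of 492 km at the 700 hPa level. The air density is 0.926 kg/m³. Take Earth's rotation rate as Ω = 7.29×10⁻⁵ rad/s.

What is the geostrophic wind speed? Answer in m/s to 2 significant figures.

50 m/s

Coriolis parameter at 25°N:
f = 2Ω sin φ = 2 × 7.29×10⁻⁵ × sin 25° = 6.16×10⁻⁵ s⁻¹
Pressure gradient: |∂P/∂n| = 1400 Pa / 492000 m = 2.85×10⁻³ Pa/m
Geostrophic balance (pressure-gradient force = Coriolis force):
V_g = (1/(fρ)) |∂P/∂n| = 2.85×10⁻³ / (6.16×10⁻⁵ × 0.926) = 49.9 m/s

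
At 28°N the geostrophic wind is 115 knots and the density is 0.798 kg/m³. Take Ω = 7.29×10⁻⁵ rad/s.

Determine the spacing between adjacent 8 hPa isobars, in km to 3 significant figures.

Coriolis parameter at 28°N:
f = 2Ω sin φ = 2 × 7.29×10⁻⁵ × sin 28° = 6.84×10⁻⁵ s⁻¹
Wind speed in SI: 115 knots = 59.2 m/s
Geostrophic balance rearranged: |∂P/∂n| = f ρ V_g
|∂P/∂n| = 6.84×10⁻⁵ × 0.798 × 59.2 = 3.23×10⁻³ Pa/m
Isobar spacing: Δn = ΔP/|∂P/∂n| = 800 Pa / 3.23×10⁻³ Pa/m = 247562 m ≈ 248 km

248 km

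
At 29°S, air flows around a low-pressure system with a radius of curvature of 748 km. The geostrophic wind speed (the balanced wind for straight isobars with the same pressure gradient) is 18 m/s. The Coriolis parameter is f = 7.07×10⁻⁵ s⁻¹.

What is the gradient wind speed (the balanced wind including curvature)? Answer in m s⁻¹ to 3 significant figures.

14.2 m s⁻¹

Around a low, centrifugal force acts outward with Coriolis, so pressure-gradient force balances both:
(1/ρ)|∂P/∂n| = fV + V²/R  →  V² + fR·V − fR·V_g = 0
With fR = 7.07×10⁻⁵ × 748×10³ m = 52.9 m/s:
V = [−fR + √((fR)² + 4 fR V_g)]/2 = [−52.9 + √(52.9² + 4×52.9×18)]/2 = 14.2 m/s
Subgeostrophic (V < V_g = 18 m/s), as expected around a low.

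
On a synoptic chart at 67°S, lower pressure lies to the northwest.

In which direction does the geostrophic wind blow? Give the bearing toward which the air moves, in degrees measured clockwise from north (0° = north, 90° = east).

The pressure-gradient force points toward the northwest (bearing 315°).
Geostrophic balance: in the Southern Hemisphere the Coriolis force deflects motion to the left, so the geostrophic wind blows 90° to the left of the pressure-gradient force (low pressure on the right).
Rotating 315° by 90° counterclockwise gives 225° — the wind blows toward the southwest.

225°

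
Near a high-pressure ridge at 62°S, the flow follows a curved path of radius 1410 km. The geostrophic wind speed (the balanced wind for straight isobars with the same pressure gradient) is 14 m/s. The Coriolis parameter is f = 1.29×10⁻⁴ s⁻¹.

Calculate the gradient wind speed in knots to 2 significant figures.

Around a high, pressure-gradient force acts outward with centrifugal, so Coriolis balances both:
fV = (1/ρ)|∂P/∂n| + V²/R  →  V² − fR·V + fR·V_g = 0
With fR = 1.29×10⁻⁴ × 1410×10³ m = 182 m/s:
V = [fR − √((fR)² − 4 fR V_g)]/2 = [182 − √(182² − 4×182×14)]/2 = 15.3 m/s
Supergeostrophic (V > V_g = 14 m/s), as expected around a high.
Converting: 15.3 m/s × 1.944 = 30 knots

30 knots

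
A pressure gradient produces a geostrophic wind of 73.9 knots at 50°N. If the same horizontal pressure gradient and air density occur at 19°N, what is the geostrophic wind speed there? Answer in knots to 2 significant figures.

With the same pressure gradient and density, V_g ∝ 1/f ∝ 1/sin φ.
V₂ = V₁ · sin φ₁ / sin φ₂ = 73.9 × sin 50° / sin 19°
V₂ = 73.9 × 0.7660/0.3256 = 170 knots

170 knots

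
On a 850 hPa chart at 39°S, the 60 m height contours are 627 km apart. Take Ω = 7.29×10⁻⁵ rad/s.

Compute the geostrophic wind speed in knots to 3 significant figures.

Coriolis parameter at 39°S:
f = 2Ω sin φ = 2 × 7.29×10⁻⁵ × sin 39° = 9.18×10⁻⁵ s⁻¹
Height gradient: |∂Z/∂n| = 60 m / 627000 m = 9.57×10⁻⁵
On a pressure surface, geostrophic balance gives V_g = (g/f)|∂Z/∂n|:
V_g = 9.81 × 9.57×10⁻⁵ / 9.18×10⁻⁵ = 10.2 m/s
Converting: 10.2 m/s × 1.944 = 19.9 knots

19.9 knots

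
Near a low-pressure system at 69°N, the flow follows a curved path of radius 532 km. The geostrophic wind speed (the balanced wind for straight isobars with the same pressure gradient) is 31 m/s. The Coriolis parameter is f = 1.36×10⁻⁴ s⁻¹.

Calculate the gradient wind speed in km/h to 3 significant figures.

Around a low, centrifugal force acts outward with Coriolis, so pressure-gradient force balances both:
(1/ρ)|∂P/∂n| = fV + V²/R  →  V² + fR·V − fR·V_g = 0
With fR = 1.36×10⁻⁴ × 532×10³ m = 72.4 m/s:
V = [−fR + √((fR)² + 4 fR V_g)]/2 = [−72.4 + √(72.4² + 4×72.4×31)]/2 = 23.4 m/s
Subgeostrophic (V < V_g = 31 m/s), as expected around a low.
Converting: 23.4 m/s × 3.6 = 84.3 km/h

84.3 km/h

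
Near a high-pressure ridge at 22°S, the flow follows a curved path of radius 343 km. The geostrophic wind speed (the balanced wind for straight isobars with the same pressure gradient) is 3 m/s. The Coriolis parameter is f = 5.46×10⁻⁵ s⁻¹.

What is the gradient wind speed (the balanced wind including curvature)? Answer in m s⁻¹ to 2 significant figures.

Around a high, pressure-gradient force acts outward with centrifugal, so Coriolis balances both:
fV = (1/ρ)|∂P/∂n| + V²/R  →  V² − fR·V + fR·V_g = 0
With fR = 5.46×10⁻⁵ × 343×10³ m = 18.7 m/s:
V = [fR − √((fR)² − 4 fR V_g)]/2 = [18.7 − √(18.7² − 4×18.7×3)]/2 = 3.75 m/s
Supergeostrophic (V > V_g = 3 m/s), as expected around a high.

3.8 m s⁻¹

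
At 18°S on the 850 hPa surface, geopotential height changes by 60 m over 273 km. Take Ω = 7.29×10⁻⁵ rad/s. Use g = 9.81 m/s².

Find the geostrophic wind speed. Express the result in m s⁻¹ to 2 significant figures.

48 m s⁻¹

Coriolis parameter at 18°S:
f = 2Ω sin φ = 2 × 7.29×10⁻⁵ × sin 18° = 4.51×10⁻⁵ s⁻¹
Height gradient: |∂Z/∂n| = 60 m / 273000 m = 2.20×10⁻⁴
On a pressure surface, geostrophic balance gives V_g = (g/f)|∂Z/∂n|:
V_g = 9.81 × 2.20×10⁻⁴ / 4.51×10⁻⁵ = 47.9 m/s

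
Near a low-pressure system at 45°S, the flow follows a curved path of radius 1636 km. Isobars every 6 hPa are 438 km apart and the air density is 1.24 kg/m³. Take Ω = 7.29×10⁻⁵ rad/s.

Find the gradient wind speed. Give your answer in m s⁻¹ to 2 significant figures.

Coriolis parameter at 45°S:
f = 2Ω sin φ = 2 × 7.29×10⁻⁵ × sin 45° = 1.03×10⁻⁴ s⁻¹
Pressure gradient: |∂P/∂n| = 600 Pa / 438000 m = 1.37×10⁻³ Pa/m
Geostrophic speed: V_g = |∂P/∂n|/(fρ) = 1.37×10⁻³/(1.03×10⁻⁴ × 1.24) = 10.7 m/s
Around a low, centrifugal force acts outward with Coriolis, so pressure-gradient force balances both:
(1/ρ)|∂P/∂n| = fV + V²/R  →  V² + fR·V − fR·V_g = 0
With fR = 1.03×10⁻⁴ × 1636×10³ m = 169 m/s:
V = [−fR + √((fR)² + 4 fR V_g)]/2 = [−169 + √(169² + 4×169×10.7)]/2 = 10.1 m/s
Subgeostrophic (V < V_g = 10.7 m/s), as expected around a low.

10 m s⁻¹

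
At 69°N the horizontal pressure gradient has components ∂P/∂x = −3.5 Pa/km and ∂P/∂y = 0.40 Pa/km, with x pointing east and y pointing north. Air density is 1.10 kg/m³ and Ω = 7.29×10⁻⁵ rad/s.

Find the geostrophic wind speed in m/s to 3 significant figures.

Coriolis parameter at 69°N:
f = 2Ω sin φ = 2 × 7.29×10⁻⁵ × sin 69° = 1.36×10⁻⁴ s⁻¹
Component geostrophic relations (x east, y north):
u_g = −(1/(fρ)) ∂P/∂y,  v_g = (1/(fρ)) ∂P/∂x
u_g = −(0.40×10⁻³)/(1.36×10⁻⁴ × 1.10) = −2.67 m/s;  v_g = (−3.5×10⁻³)/(1.36×10⁻⁴ × 1.10) = −23.4 m/s
|V_g| = √(u_g² + v_g²) = 23.5 m/s

23.5 m/s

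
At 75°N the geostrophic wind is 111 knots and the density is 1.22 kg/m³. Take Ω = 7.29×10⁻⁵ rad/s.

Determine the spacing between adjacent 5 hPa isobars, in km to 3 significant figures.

51.0 km

Coriolis parameter at 75°N:
f = 2Ω sin φ = 2 × 7.29×10⁻⁵ × sin 75° = 1.41×10⁻⁴ s⁻¹
Wind speed in SI: 111 knots = 57.1 m/s
Geostrophic balance rearranged: |∂P/∂n| = f ρ V_g
|∂P/∂n| = 1.41×10⁻⁴ × 1.22 × 57.1 = 9.81×10⁻³ Pa/m
Isobar spacing: Δn = ΔP/|∂P/∂n| = 500 Pa / 9.81×10⁻³ Pa/m = 50962 m ≈ 51.0 km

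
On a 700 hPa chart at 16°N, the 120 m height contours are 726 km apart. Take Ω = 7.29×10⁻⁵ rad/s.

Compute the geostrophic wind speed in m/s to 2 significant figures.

Coriolis parameter at 16°N:
f = 2Ω sin φ = 2 × 7.29×10⁻⁵ × sin 16° = 4.02×10⁻⁵ s⁻¹
Height gradient: |∂Z/∂n| = 120 m / 726000 m = 1.65×10⁻⁴
On a pressure surface, geostrophic balance gives V_g = (g/f)|∂Z/∂n|:
V_g = 9.81 × 1.65×10⁻⁴ / 4.02×10⁻⁵ = 40.3 m/s

40 m/s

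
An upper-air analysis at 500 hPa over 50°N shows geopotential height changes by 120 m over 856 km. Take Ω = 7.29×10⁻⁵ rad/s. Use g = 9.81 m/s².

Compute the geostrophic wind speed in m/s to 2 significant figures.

12 m/s

Coriolis parameter at 50°N:
f = 2Ω sin φ = 2 × 7.29×10⁻⁵ × sin 50° = 1.12×10⁻⁴ s⁻¹
Height gradient: |∂Z/∂n| = 120 m / 856000 m = 1.40×10⁻⁴
On a pressure surface, geostrophic balance gives V_g = (g/f)|∂Z/∂n|:
V_g = 9.81 × 1.40×10⁻⁴ / 1.12×10⁻⁴ = 12.3 m/s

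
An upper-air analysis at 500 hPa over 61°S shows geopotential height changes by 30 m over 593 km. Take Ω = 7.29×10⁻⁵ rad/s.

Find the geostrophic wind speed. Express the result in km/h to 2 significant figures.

14 km/h

Coriolis parameter at 61°S:
f = 2Ω sin φ = 2 × 7.29×10⁻⁵ × sin 61° = 1.28×10⁻⁴ s⁻¹
Height gradient: |∂Z/∂n| = 30 m / 593000 m = 5.06×10⁻⁵
On a pressure surface, geostrophic balance gives V_g = (g/f)|∂Z/∂n|:
V_g = 9.81 × 5.06×10⁻⁵ / 1.28×10⁻⁴ = 3.89 m/s
Converting: 3.89 m/s × 3.6 = 14 km/h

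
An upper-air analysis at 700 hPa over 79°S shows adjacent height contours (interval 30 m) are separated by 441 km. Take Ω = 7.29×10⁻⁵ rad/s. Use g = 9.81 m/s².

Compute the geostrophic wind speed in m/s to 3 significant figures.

Coriolis parameter at 79°S:
f = 2Ω sin φ = 2 × 7.29×10⁻⁵ × sin 79° = 1.43×10⁻⁴ s⁻¹
Height gradient: |∂Z/∂n| = 30 m / 441000 m = 6.80×10⁻⁵
On a pressure surface, geostrophic balance gives V_g = (g/f)|∂Z/∂n|:
V_g = 9.81 × 6.80×10⁻⁵ / 1.43×10⁻⁴ = 4.66 m/s

4.66 m/s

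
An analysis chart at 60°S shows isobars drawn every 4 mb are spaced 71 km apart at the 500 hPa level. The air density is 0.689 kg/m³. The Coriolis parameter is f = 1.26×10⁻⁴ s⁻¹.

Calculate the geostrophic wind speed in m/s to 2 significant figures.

65 m/s

Pressure gradient: |∂P/∂n| = 400 Pa / 71000 m = 5.63×10⁻³ Pa/m
Geostrophic balance (pressure-gradient force = Coriolis force):
V_g = (1/(fρ)) |∂P/∂n| = 5.63×10⁻³ / (1.26×10⁻⁴ × 0.689) = 64.9 m/s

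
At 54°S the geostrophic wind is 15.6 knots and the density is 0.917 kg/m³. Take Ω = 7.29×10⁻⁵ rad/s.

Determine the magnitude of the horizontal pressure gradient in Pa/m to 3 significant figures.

8.68×10⁻⁴ Pa/m

Coriolis parameter at 54°S:
f = 2Ω sin φ = 2 × 7.29×10⁻⁵ × sin 54° = 1.18×10⁻⁴ s⁻¹
Wind speed in SI: 15.6 knots = 8.03 m/s
Geostrophic balance rearranged: |∂P/∂n| = f ρ V_g
|∂P/∂n| = 1.18×10⁻⁴ × 0.917 × 8.03 = 8.68×10⁻⁴ Pa/m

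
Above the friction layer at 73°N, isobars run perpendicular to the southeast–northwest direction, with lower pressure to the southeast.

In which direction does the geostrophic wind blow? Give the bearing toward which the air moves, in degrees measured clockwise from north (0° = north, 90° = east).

The pressure-gradient force points toward the southeast (bearing 135°).
Geostrophic balance: in the Northern Hemisphere the Coriolis force deflects motion to the right, so the geostrophic wind blows 90° to the right of the pressure-gradient force (low pressure on the left).
Rotating 135° by 90° clockwise gives 225° — the wind blows toward the southwest.

225°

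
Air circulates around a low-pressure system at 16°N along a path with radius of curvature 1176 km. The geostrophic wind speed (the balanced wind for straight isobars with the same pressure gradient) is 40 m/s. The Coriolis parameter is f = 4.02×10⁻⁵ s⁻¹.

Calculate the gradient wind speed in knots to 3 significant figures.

50.3 knots

Around a low, centrifugal force acts outward with Coriolis, so pressure-gradient force balances both:
(1/ρ)|∂P/∂n| = fV + V²/R  →  V² + fR·V − fR·V_g = 0
With fR = 4.02×10⁻⁵ × 1176×10³ m = 47.3 m/s:
V = [−fR + √((fR)² + 4 fR V_g)]/2 = [−47.3 + √(47.3² + 4×47.3×40)]/2 = 25.9 m/s
Subgeostrophic (V < V_g = 40 m/s), as expected around a low.
Converting: 25.9 m/s × 1.944 = 50.3 knots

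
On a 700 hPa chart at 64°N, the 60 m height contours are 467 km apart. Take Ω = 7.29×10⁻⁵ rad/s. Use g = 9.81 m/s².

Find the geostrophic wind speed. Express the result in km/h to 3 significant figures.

34.6 km/h

Coriolis parameter at 64°N:
f = 2Ω sin φ = 2 × 7.29×10⁻⁵ × sin 64° = 1.31×10⁻⁴ s⁻¹
Height gradient: |∂Z/∂n| = 60 m / 467000 m = 1.28×10⁻⁴
On a pressure surface, geostrophic balance gives V_g = (g/f)|∂Z/∂n|:
V_g = 9.81 × 1.28×10⁻⁴ / 1.31×10⁻⁴ = 9.62 m/s
Converting: 9.62 m/s × 3.6 = 34.6 km/h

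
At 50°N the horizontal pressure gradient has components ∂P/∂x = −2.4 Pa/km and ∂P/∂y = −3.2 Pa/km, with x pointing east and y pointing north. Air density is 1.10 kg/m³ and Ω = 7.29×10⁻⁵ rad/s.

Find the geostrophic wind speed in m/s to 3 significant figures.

Coriolis parameter at 50°N:
f = 2Ω sin φ = 2 × 7.29×10⁻⁵ × sin 50° = 1.12×10⁻⁴ s⁻¹
Component geostrophic relations (x east, y north):
u_g = −(1/(fρ)) ∂P/∂y,  v_g = (1/(fρ)) ∂P/∂x
u_g = −(−3.2×10⁻³)/(1.12×10⁻⁴ × 1.10) = 26.0 m/s;  v_g = (−2.4×10⁻³)/(1.12×10⁻⁴ × 1.10) = −19.5 m/s
|V_g| = √(u_g² + v_g²) = 32.6 m/s

32.6 m/s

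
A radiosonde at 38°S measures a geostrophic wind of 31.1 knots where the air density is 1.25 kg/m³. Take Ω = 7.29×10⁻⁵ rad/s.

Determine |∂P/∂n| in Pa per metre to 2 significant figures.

Coriolis parameter at 38°S:
f = 2Ω sin φ = 2 × 7.29×10⁻⁵ × sin 38° = 8.98×10⁻⁵ s⁻¹
Wind speed in SI: 31.1 knots = 16.0 m/s
Geostrophic balance rearranged: |∂P/∂n| = f ρ V_g
|∂P/∂n| = 8.98×10⁻⁵ × 1.25 × 16.0 = 1.80×10⁻³ Pa/m

1.8×10⁻³ Pa/m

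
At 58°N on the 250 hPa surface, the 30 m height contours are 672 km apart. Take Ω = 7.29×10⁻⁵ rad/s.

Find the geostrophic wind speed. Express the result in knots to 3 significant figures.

6.89 knots

Coriolis parameter at 58°N:
f = 2Ω sin φ = 2 × 7.29×10⁻⁵ × sin 58° = 1.24×10⁻⁴ s⁻¹
Height gradient: |∂Z/∂n| = 30 m / 672000 m = 4.46×10⁻⁵
On a pressure surface, geostrophic balance gives V_g = (g/f)|∂Z/∂n|:
V_g = 9.81 × 4.46×10⁻⁵ / 1.24×10⁻⁴ = 3.54 m/s
Converting: 3.54 m/s × 1.944 = 6.89 knots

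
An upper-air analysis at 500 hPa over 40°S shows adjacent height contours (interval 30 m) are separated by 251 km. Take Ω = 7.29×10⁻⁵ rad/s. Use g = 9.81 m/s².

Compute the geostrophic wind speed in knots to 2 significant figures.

Coriolis parameter at 40°S:
f = 2Ω sin φ = 2 × 7.29×10⁻⁵ × sin 40° = 9.37×10⁻⁵ s⁻¹
Height gradient: |∂Z/∂n| = 30 m / 251000 m = 1.20×10⁻⁴
On a pressure surface, geostrophic balance gives V_g = (g/f)|∂Z/∂n|:
V_g = 9.81 × 1.20×10⁻⁴ / 9.37×10⁻⁵ = 12.5 m/s
Converting: 12.5 m/s × 1.944 = 24 knots

24 knots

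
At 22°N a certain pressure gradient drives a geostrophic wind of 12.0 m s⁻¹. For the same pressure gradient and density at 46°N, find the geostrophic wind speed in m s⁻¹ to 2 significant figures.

6.2 m s⁻¹

With the same pressure gradient and density, V_g ∝ 1/f ∝ 1/sin φ.
V₂ = V₁ · sin φ₁ / sin φ₂ = 12.0 × sin 22° / sin 46°
V₂ = 12.0 × 0.3746/0.7193 = 6.2 m s⁻¹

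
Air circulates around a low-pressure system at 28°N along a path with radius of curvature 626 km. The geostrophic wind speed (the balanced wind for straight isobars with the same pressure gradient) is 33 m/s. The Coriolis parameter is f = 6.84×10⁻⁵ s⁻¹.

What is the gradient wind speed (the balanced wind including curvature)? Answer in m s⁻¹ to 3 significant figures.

21.9 m s⁻¹

Around a low, centrifugal force acts outward with Coriolis, so pressure-gradient force balances both:
(1/ρ)|∂P/∂n| = fV + V²/R  →  V² + fR·V − fR·V_g = 0
With fR = 6.84×10⁻⁵ × 626×10³ m = 42.8 m/s:
V = [−fR + √((fR)² + 4 fR V_g)]/2 = [−42.8 + √(42.8² + 4×42.8×33)]/2 = 21.9 m/s
Subgeostrophic (V < V_g = 33 m/s), as expected around a low.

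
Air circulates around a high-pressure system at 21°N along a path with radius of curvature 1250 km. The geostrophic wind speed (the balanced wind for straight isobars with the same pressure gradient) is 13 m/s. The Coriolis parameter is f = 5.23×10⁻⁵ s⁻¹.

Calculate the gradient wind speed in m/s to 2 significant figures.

Around a high, pressure-gradient force acts outward with centrifugal, so Coriolis balances both:
fV = (1/ρ)|∂P/∂n| + V²/R  →  V² − fR·V + fR·V_g = 0
With fR = 5.23×10⁻⁵ × 1250×10³ m = 65.4 m/s:
V = [fR − √((fR)² − 4 fR V_g)]/2 = [65.4 − √(65.4² − 4×65.4×13)]/2 = 17.9 m/s
Supergeostrophic (V > V_g = 13 m/s), as expected around a high.

18 m/s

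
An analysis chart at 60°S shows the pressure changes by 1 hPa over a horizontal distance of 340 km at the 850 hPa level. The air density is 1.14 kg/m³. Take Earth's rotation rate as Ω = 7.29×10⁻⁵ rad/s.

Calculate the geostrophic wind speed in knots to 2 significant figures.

Coriolis parameter at 60°S:
f = 2Ω sin φ = 2 × 7.29×10⁻⁵ × sin 60° = 1.26×10⁻⁴ s⁻¹
Pressure gradient: |∂P/∂n| = 100 Pa / 340000 m = 2.94×10⁻⁴ Pa/m
Geostrophic balance (pressure-gradient force = Coriolis force):
V_g = (1/(fρ)) |∂P/∂n| = 2.94×10⁻⁴ / (1.26×10⁻⁴ × 1.14) = 2.04 m/s
Converting: 2.04 m/s × 1.944 = 4.0 knots

4.0 knots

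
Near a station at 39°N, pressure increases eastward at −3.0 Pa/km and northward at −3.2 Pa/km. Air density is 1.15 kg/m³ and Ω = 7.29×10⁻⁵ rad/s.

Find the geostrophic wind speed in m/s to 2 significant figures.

42 m/s

Coriolis parameter at 39°N:
f = 2Ω sin φ = 2 × 7.29×10⁻⁵ × sin 39° = 9.18×10⁻⁵ s⁻¹
Component geostrophic relations (x east, y north):
u_g = −(1/(fρ)) ∂P/∂y,  v_g = (1/(fρ)) ∂P/∂x
u_g = −(−3.2×10⁻³)/(9.18×10⁻⁵ × 1.15) = 30.3 m/s;  v_g = (−3.0×10⁻³)/(9.18×10⁻⁵ × 1.15) = −28.4 m/s
|V_g| = √(u_g² + v_g²) = 41.6 m/s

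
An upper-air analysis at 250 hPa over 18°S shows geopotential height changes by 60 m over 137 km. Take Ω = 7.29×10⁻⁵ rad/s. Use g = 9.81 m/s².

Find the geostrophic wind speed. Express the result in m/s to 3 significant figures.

Coriolis parameter at 18°S:
f = 2Ω sin φ = 2 × 7.29×10⁻⁵ × sin 18° = 4.51×10⁻⁵ s⁻¹
Height gradient: |∂Z/∂n| = 60 m / 137000 m = 4.38×10⁻⁴
On a pressure surface, geostrophic balance gives V_g = (g/f)|∂Z/∂n|:
V_g = 9.81 × 4.38×10⁻⁴ / 4.51×10⁻⁵ = 95.4 m/s

95.4 m/s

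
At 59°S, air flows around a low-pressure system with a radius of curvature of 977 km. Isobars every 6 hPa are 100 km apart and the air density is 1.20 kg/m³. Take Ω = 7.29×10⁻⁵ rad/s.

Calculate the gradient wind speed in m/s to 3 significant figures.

Coriolis parameter at 59°S:
f = 2Ω sin φ = 2 × 7.29×10⁻⁵ × sin 59° = 1.25×10⁻⁴ s⁻¹
Pressure gradient: |∂P/∂n| = 600 Pa / 100000 m = 6.00×10⁻³ Pa/m
Geostrophic speed: V_g = |∂P/∂n|/(fρ) = 6.00×10⁻³/(1.25×10⁻⁴ × 1.20) = 40.0 m/s
Around a low, centrifugal force acts outward with Coriolis, so pressure-gradient force balances both:
(1/ρ)|∂P/∂n| = fV + V²/R  →  V² + fR·V − fR·V_g = 0
With fR = 1.25×10⁻⁴ × 977×10³ m = 122 m/s:
V = [−fR + √((fR)² + 4 fR V_g)]/2 = [−122 + √(122² + 4×122×40)]/2 = 31.8 m/s
Subgeostrophic (V < V_g = 40 m/s), as expected around a low.

31.8 m/s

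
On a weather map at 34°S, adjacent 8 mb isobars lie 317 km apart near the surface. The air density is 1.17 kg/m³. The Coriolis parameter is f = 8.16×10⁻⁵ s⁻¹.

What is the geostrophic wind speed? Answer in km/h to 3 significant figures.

Pressure gradient: |∂P/∂n| = 800 Pa / 317000 m = 2.52×10⁻³ Pa/m
Geostrophic balance (pressure-gradient force = Coriolis force):
V_g = (1/(fρ)) |∂P/∂n| = 2.52×10⁻³ / (8.16×10⁻⁵ × 1.17) = 26.4 m/s
Converting: 26.4 m/s × 3.6 = 95.2 km/h

95.2 km/h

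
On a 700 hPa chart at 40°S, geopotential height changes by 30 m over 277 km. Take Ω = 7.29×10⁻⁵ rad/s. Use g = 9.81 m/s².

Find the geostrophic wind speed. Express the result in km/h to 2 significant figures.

Coriolis parameter at 40°S:
f = 2Ω sin φ = 2 × 7.29×10⁻⁵ × sin 40° = 9.37×10⁻⁵ s⁻¹
Height gradient: |∂Z/∂n| = 30 m / 277000 m = 1.08×10⁻⁴
On a pressure surface, geostrophic balance gives V_g = (g/f)|∂Z/∂n|:
V_g = 9.81 × 1.08×10⁻⁴ / 9.37×10⁻⁵ = 11.3 m/s
Converting: 11.3 m/s × 3.6 = 41 km/h

41 km/h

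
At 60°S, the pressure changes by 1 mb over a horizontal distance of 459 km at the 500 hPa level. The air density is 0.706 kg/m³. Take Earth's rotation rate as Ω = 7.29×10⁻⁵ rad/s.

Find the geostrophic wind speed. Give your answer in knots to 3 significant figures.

4.75 knots

Coriolis parameter at 60°S:
f = 2Ω sin φ = 2 × 7.29×10⁻⁵ × sin 60° = 1.26×10⁻⁴ s⁻¹
Pressure gradient: |∂P/∂n| = 100 Pa / 459000 m = 2.18×10⁻⁴ Pa/m
Geostrophic balance (pressure-gradient force = Coriolis force):
V_g = (1/(fρ)) |∂P/∂n| = 2.18×10⁻⁴ / (1.26×10⁻⁴ × 0.706) = 2.44 m/s
Converting: 2.44 m/s × 1.944 = 4.75 knots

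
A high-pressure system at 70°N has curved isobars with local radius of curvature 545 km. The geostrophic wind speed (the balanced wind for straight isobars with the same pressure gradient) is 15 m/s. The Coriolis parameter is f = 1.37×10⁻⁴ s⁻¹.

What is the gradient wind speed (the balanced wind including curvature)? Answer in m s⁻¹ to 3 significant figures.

20.8 m s⁻¹

Around a high, pressure-gradient force acts outward with centrifugal, so Coriolis balances both:
fV = (1/ρ)|∂P/∂n| + V²/R  →  V² − fR·V + fR·V_g = 0
With fR = 1.37×10⁻⁴ × 545×10³ m = 74.7 m/s:
V = [fR − √((fR)² − 4 fR V_g)]/2 = [74.7 − √(74.7² − 4×74.7×15)]/2 = 20.8 m/s
Supergeostrophic (V > V_g = 15 m/s), as expected around a high.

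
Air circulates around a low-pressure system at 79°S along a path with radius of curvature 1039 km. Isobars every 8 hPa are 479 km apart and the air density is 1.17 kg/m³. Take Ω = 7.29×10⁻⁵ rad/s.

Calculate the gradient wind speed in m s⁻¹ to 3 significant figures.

Coriolis parameter at 79°S:
f = 2Ω sin φ = 2 × 7.29×10⁻⁵ × sin 79° = 1.43×10⁻⁴ s⁻¹
Pressure gradient: |∂P/∂n| = 800 Pa / 479000 m = 1.67×10⁻³ Pa/m
Geostrophic speed: V_g = |∂P/∂n|/(fρ) = 1.67×10⁻³/(1.43×10⁻⁴ × 1.17) = 9.97 m/s
Around a low, centrifugal force acts outward with Coriolis, so pressure-gradient force balances both:
(1/ρ)|∂P/∂n| = fV + V²/R  →  V² + fR·V − fR·V_g = 0
With fR = 1.43×10⁻⁴ × 1039×10³ m = 149 m/s:
V = [−fR + √((fR)² + 4 fR V_g)]/2 = [−149 + √(149² + 4×149×9.97)]/2 = 9.38 m/s
Subgeostrophic (V < V_g = 9.97 m/s), as expected around a low.

9.38 m s⁻¹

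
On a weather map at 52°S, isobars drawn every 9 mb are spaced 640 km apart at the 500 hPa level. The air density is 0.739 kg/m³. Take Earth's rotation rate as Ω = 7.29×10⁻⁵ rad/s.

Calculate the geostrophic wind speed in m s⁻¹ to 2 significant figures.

Coriolis parameter at 52°S:
f = 2Ω sin φ = 2 × 7.29×10⁻⁵ × sin 52° = 1.15×10⁻⁴ s⁻¹
Pressure gradient: |∂P/∂n| = 900 Pa / 640000 m = 1.41×10⁻³ Pa/m
Geostrophic balance (pressure-gradient force = Coriolis force):
V_g = (1/(fρ)) |∂P/∂n| = 1.41×10⁻³ / (1.15×10⁻⁴ × 0.739) = 16.6 m/s

17 m s⁻¹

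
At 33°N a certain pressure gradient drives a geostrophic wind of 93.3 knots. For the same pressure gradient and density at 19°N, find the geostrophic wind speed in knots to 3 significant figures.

With the same pressure gradient and density, V_g ∝ 1/f ∝ 1/sin φ.
V₂ = V₁ · sin φ₁ / sin φ₂ = 93.3 × sin 33° / sin 19°
V₂ = 93.3 × 0.5446/0.3256 = 156 knots

156 knots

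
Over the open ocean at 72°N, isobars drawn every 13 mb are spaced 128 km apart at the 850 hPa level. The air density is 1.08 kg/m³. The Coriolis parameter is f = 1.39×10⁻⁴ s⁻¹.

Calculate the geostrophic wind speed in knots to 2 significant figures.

130 knots

Pressure gradient: |∂P/∂n| = 1300 Pa / 128000 m = 1.02×10⁻² Pa/m
Geostrophic balance (pressure-gradient force = Coriolis force):
V_g = (1/(fρ)) |∂P/∂n| = 1.02×10⁻² / (1.39×10⁻⁴ × 1.08) = 67.7 m/s
Converting: 67.7 m/s × 1.944 = 130 knots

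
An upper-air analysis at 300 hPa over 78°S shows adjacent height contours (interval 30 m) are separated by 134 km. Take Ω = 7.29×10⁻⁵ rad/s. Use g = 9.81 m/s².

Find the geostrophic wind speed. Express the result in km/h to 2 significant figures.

55 km/h

Coriolis parameter at 78°S:
f = 2Ω sin φ = 2 × 7.29×10⁻⁵ × sin 78° = 1.43×10⁻⁴ s⁻¹
Height gradient: |∂Z/∂n| = 30 m / 134000 m = 2.24×10⁻⁴
On a pressure surface, geostrophic balance gives V_g = (g/f)|∂Z/∂n|:
V_g = 9.81 × 2.24×10⁻⁴ / 1.43×10⁻⁴ = 15.4 m/s
Converting: 15.4 m/s × 3.6 = 55 km/h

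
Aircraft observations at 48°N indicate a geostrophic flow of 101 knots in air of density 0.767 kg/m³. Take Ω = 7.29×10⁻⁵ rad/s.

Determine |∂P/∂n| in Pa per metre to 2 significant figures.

4.3×10⁻³ Pa/m

Coriolis parameter at 48°N:
f = 2Ω sin φ = 2 × 7.29×10⁻⁵ × sin 48° = 1.08×10⁻⁴ s⁻¹
Wind speed in SI: 101 knots = 52.0 m/s
Geostrophic balance rearranged: |∂P/∂n| = f ρ V_g
|∂P/∂n| = 1.08×10⁻⁴ × 0.767 × 52.0 = 4.32×10⁻³ Pa/m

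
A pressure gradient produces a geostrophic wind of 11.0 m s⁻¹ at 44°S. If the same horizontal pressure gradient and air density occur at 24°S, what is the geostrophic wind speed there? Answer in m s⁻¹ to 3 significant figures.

18.8 m s⁻¹

With the same pressure gradient and density, V_g ∝ 1/f ∝ 1/sin φ.
V₂ = V₁ · sin φ₁ / sin φ₂ = 11.0 × sin 44° / sin 24°
V₂ = 11.0 × 0.6947/0.4067 = 18.8 m s⁻¹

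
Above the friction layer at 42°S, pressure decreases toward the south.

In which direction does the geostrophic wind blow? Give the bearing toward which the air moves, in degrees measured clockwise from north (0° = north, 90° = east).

The pressure-gradient force points toward the south (bearing 180°).
Geostrophic balance: in the Southern Hemisphere the Coriolis force deflects motion to the left, so the geostrophic wind blows 90° to the left of the pressure-gradient force (low pressure on the right).
Rotating 180° by 90° counterclockwise gives 090° — the wind blows toward the east.

090°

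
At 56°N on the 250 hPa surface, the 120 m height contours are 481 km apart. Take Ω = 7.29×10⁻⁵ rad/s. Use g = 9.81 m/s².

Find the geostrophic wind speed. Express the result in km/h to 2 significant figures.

73 km/h

Coriolis parameter at 56°N:
f = 2Ω sin φ = 2 × 7.29×10⁻⁵ × sin 56° = 1.21×10⁻⁴ s⁻¹
Height gradient: |∂Z/∂n| = 120 m / 481000 m = 2.49×10⁻⁴
On a pressure surface, geostrophic balance gives V_g = (g/f)|∂Z/∂n|:
V_g = 9.81 × 2.49×10⁻⁴ / 1.21×10⁻⁴ = 20.2 m/s
Converting: 20.2 m/s × 3.6 = 73 km/h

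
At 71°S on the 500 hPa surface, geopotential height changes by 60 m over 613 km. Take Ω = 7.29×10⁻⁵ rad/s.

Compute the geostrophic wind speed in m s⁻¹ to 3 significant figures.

6.97 m s⁻¹

Coriolis parameter at 71°S:
f = 2Ω sin φ = 2 × 7.29×10⁻⁵ × sin 71° = 1.38×10⁻⁴ s⁻¹
Height gradient: |∂Z/∂n| = 60 m / 613000 m = 9.79×10⁻⁵
On a pressure surface, geostrophic balance gives V_g = (g/f)|∂Z/∂n|:
V_g = 9.81 × 9.79×10⁻⁵ / 1.38×10⁻⁴ = 6.97 m/s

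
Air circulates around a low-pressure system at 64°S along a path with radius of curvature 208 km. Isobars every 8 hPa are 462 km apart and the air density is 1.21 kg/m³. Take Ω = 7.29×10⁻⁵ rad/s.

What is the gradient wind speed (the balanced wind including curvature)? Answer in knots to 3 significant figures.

Coriolis parameter at 64°S:
f = 2Ω sin φ = 2 × 7.29×10⁻⁵ × sin 64° = 1.31×10⁻⁴ s⁻¹
Pressure gradient: |∂P/∂n| = 800 Pa / 462000 m = 1.73×10⁻³ Pa/m
Geostrophic speed: V_g = |∂P/∂n|/(fρ) = 1.73×10⁻³/(1.31×10⁻⁴ × 1.21) = 10.9 m/s
Around a low, centrifugal force acts outward with Coriolis, so pressure-gradient force balances both:
(1/ρ)|∂P/∂n| = fV + V²/R  →  V² + fR·V − fR·V_g = 0
With fR = 1.31×10⁻⁴ × 208×10³ m = 27.3 m/s:
V = [−fR + √((fR)² + 4 fR V_g)]/2 = [−27.3 + √(27.3² + 4×27.3×10.9)]/2 = 8.36 m/s
Subgeostrophic (V < V_g = 10.9 m/s), as expected around a low.
Converting: 8.36 m/s × 1.944 = 16.2 knots

16.2 knots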